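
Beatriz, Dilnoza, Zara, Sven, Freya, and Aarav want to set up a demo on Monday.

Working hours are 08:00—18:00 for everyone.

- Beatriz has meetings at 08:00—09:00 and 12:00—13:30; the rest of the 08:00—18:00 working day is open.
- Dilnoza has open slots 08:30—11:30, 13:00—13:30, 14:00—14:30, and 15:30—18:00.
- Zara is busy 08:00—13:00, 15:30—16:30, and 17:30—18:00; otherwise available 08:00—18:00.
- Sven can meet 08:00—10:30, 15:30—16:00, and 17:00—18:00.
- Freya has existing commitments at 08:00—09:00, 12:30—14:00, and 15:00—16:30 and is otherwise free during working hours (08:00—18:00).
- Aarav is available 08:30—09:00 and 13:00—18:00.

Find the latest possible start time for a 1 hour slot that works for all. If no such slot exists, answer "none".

none

Beatriz free within 08:00–18:00: 09:00–12:00, 13:30–18:00.
Zara free within 08:00–18:00: 13:00–15:30, 16:30–17:30.
Freya free within 08:00–18:00: 09:00–12:30, 14:00–15:00, 16:30–18:00.
Beatriz ∩ Dilnoza: 09:00–11:30, 14:00–14:30, 15:30–18:00.
Beatriz ∩ Dilnoza ∩ Zara: 14:00–14:30, 16:30–17:30.
Beatriz ∩ Dilnoza ∩ Zara ∩ Sven: 17:00–17:30.
Beatriz ∩ Dilnoza ∩ Zara ∩ Sven ∩ Freya: 17:00–17:30.
Beatriz ∩ Dilnoza ∩ Zara ∩ Sven ∩ Freya ∩ Aarav: 17:00–17:30.
Windows ≥ 60 min: (none).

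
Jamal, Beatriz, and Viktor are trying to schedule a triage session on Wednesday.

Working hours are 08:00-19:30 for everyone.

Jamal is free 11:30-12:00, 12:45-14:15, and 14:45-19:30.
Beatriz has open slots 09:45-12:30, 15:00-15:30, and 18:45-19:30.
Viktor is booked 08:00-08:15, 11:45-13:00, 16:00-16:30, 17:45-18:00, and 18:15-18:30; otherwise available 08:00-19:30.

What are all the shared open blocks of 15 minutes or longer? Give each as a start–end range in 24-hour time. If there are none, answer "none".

Viktor free within 08:00–19:30: 08:15–11:45, 13:00–16:00, 16:30–17:45, 18:00–18:15, 18:30–19:30.
Jamal ∩ Beatriz: 11:30–12:00, 15:00–15:30, 18:45–19:30.
Jamal ∩ Beatriz ∩ Viktor: 11:30–11:45, 15:00–15:30, 18:45–19:30.
Windows ≥ 15 min: 11:30–11:45, 15:00–15:30, 18:45–19:30.

11:30–11:45, 15:00–15:30, 18:45–19:30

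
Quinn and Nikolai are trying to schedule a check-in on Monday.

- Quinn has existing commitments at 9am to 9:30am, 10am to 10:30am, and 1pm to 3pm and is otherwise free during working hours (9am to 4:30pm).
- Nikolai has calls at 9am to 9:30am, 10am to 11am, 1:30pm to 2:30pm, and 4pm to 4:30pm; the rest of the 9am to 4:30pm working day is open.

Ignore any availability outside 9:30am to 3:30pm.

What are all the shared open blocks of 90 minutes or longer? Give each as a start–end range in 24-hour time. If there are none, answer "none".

11:00–13:00

Quinn free within 09:00–16:30: 09:30–10:00, 10:30–13:00, 15:00–16:30.
Nikolai free within 09:00–16:30: 09:30–10:00, 11:00–13:30, 14:30–16:00.
Quinn ∩ Nikolai: 09:30–10:00, 11:00–13:00, 15:00–16:00.
Restricted to 09:30–15:30: 09:30–10:00, 11:00–13:00, 15:00–15:30.
Windows ≥ 90 min: 11:00–13:00.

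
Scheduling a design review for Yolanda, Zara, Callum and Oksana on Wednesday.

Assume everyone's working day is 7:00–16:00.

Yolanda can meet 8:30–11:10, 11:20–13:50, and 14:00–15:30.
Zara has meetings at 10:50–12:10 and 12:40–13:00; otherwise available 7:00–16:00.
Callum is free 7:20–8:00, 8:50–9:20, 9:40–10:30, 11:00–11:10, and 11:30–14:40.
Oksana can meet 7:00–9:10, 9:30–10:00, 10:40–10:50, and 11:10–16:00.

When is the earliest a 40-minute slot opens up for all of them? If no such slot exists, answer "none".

13:00

Zara free within 07:00–16:00: 07:00–10:50, 12:10–12:40, 13:00–16:00.
Yolanda ∩ Zara: 08:30–10:50, 12:10–12:40, 13:00–13:50, 14:00–15:30.
Yolanda ∩ Zara ∩ Callum: 08:50–09:20, 09:40–10:30, 12:10–12:40, 13:00–13:50, 14:00–14:40.
Yolanda ∩ Zara ∩ Callum ∩ Oksana: 08:50–09:10, 09:40–10:00, 12:10–12:40, 13:00–13:50, 14:00–14:40.
Windows ≥ 40 min: 13:00–13:50, 14:00–14:40.
Earliest such window starts at 13:00.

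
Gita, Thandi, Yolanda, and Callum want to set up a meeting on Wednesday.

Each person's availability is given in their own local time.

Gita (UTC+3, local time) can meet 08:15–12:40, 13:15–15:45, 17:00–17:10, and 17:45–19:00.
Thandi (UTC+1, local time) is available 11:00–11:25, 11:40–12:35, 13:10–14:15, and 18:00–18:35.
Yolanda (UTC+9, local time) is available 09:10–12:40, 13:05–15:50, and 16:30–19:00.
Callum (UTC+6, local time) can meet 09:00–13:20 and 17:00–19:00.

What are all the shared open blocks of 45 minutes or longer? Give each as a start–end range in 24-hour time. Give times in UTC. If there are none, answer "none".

Gita → UTC: 05:15–09:40, 10:15–12:45, 14:00–14:10, 14:45–16:00.
Thandi → UTC: 10:00–10:25, 10:40–11:35, 12:10–13:15, 17:00–17:35.
Yolanda → UTC: 00:10–03:40, 04:05–06:50, 07:30–10:00.
Callum → UTC: 03:00–07:20, 11:00–13:00.
Gita ∩ Thandi: 10:15–10:25, 10:40–11:35, 12:10–12:45.
Gita ∩ Thandi ∩ Yolanda: (none).
Gita ∩ Thandi ∩ Yolanda ∩ Callum: (none).
Windows ≥ 45 min: (none).

none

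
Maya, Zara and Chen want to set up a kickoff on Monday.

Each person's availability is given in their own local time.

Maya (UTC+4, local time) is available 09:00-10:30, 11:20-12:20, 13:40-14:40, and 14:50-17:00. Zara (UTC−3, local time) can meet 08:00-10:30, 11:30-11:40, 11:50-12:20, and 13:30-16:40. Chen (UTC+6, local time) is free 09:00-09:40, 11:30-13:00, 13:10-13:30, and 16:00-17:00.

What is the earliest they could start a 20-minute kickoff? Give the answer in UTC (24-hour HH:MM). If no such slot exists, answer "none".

Maya → UTC: 05:00–06:30, 07:20–08:20, 09:40–10:40, 10:50–13:00.
Zara → UTC: 11:00–13:30, 14:30–14:40, 14:50–15:20, 16:30–19:40.
Chen → UTC: 03:00–03:40, 05:30–07:00, 07:10–07:30, 10:00–11:00.
Maya ∩ Zara: 11:00–13:00.
Maya ∩ Zara ∩ Chen: (none).
Windows ≥ 20 min: (none).

none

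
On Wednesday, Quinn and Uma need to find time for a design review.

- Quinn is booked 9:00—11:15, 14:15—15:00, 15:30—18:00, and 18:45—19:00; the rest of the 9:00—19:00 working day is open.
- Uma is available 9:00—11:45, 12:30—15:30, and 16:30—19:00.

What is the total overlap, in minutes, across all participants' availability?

Quinn free within 09:00–19:00: 11:15–14:15, 15:00–15:30, 18:00–18:45.
Quinn ∩ Uma: 11:15–11:45, 12:30–14:15, 15:00–15:30, 18:00–18:45.
Total common minutes: 30 + 105 + 30 + 45 = 210.

210 minutes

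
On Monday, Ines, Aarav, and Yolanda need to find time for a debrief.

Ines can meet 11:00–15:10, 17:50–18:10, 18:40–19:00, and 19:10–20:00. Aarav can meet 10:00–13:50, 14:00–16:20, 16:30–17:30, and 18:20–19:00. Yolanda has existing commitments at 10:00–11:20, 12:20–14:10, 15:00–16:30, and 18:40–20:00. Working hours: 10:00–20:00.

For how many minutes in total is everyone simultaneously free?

Yolanda free within 10:00–20:00: 11:20–12:20, 14:10–15:00, 16:30–18:40.
Ines ∩ Aarav: 11:00–13:50, 14:00–15:10, 18:40–19:00.
Ines ∩ Aarav ∩ Yolanda: 11:20–12:20, 14:10–15:00.
Total common minutes: 60 + 50 = 110.

110 minutes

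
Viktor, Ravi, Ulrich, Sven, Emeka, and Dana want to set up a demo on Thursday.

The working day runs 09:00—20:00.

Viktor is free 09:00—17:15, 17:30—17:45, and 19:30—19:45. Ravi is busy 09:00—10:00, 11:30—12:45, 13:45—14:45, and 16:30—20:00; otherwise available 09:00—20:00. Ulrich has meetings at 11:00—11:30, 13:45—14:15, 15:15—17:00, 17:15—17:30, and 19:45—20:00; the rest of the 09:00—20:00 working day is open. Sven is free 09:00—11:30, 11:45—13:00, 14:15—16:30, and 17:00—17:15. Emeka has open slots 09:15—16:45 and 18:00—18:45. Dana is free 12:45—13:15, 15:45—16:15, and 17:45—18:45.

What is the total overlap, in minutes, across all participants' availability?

Ravi free within 09:00–20:00: 10:00–11:30, 12:45–13:45, 14:45–16:30.
Ulrich free within 09:00–20:00: 09:00–11:00, 11:30–13:45, 14:15–15:15, 17:00–17:15, 17:30–19:45.
Viktor ∩ Ravi: 10:00–11:30, 12:45–13:45, 14:45–16:30.
Viktor ∩ Ravi ∩ Ulrich: 10:00–11:00, 12:45–13:45, 14:45–15:15.
Viktor ∩ Ravi ∩ Ulrich ∩ Sven: 10:00–11:00, 12:45–13:00, 14:45–15:15.
Viktor ∩ Ravi ∩ Ulrich ∩ Sven ∩ Emeka: 10:00–11:00, 12:45–13:00, 14:45–15:15.
Viktor ∩ Ravi ∩ Ulrich ∩ Sven ∩ Emeka ∩ Dana: 12:45–13:00.
Total common minutes: 15.

15 minutes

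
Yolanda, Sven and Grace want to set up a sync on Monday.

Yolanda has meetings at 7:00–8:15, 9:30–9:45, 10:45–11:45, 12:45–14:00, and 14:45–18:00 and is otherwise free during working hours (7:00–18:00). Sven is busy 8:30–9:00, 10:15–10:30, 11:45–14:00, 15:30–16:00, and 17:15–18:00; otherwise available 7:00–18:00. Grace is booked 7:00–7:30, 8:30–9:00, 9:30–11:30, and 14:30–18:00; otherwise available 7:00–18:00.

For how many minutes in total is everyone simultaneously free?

75 minutes

Yolanda free within 07:00–18:00: 08:15–09:30, 09:45–10:45, 11:45–12:45, 14:00–14:45.
Sven free within 07:00–18:00: 07:00–08:30, 09:00–10:15, 10:30–11:45, 14:00–15:30, 16:00–17:15.
Grace free within 07:00–18:00: 07:30–08:30, 09:00–09:30, 11:30–14:30.
Yolanda ∩ Sven: 08:15–08:30, 09:00–09:30, 09:45–10:15, 10:30–10:45, 14:00–14:45.
Yolanda ∩ Sven ∩ Grace: 08:15–08:30, 09:00–09:30, 14:00–14:30.
Total common minutes: 15 + 30 + 30 = 75.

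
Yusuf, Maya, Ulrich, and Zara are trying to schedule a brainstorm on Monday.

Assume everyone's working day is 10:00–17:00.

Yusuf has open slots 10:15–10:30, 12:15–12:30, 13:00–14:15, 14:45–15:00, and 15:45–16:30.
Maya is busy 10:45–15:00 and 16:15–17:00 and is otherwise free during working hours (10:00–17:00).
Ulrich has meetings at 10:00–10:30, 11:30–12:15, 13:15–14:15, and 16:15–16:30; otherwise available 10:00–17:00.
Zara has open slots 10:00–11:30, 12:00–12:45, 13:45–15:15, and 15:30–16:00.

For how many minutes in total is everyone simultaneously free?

15 minutes

Maya free within 10:00–17:00: 10:00–10:45, 15:00–16:15.
Ulrich free within 10:00–17:00: 10:30–11:30, 12:15–13:15, 14:15–16:15, 16:30–17:00.
Yusuf ∩ Maya: 10:15–10:30, 15:45–16:15.
Yusuf ∩ Maya ∩ Ulrich: 15:45–16:15.
Yusuf ∩ Maya ∩ Ulrich ∩ Zara: 15:45–16:00.
Total common minutes: 15.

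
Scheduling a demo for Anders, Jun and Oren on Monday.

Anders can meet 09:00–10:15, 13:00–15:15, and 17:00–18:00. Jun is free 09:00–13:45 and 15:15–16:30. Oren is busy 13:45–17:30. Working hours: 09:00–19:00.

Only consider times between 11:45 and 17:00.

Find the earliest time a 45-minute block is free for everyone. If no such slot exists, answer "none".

Oren free within 09:00–19:00: 09:00–13:45, 17:30–19:00.
Anders ∩ Jun: 09:00–10:15, 13:00–13:45.
Anders ∩ Jun ∩ Oren: 09:00–10:15, 13:00–13:45.
Restricted to 11:45–17:00: 13:00–13:45.
Windows ≥ 45 min: 13:00–13:45.
Earliest such window starts at 13:00.

13:00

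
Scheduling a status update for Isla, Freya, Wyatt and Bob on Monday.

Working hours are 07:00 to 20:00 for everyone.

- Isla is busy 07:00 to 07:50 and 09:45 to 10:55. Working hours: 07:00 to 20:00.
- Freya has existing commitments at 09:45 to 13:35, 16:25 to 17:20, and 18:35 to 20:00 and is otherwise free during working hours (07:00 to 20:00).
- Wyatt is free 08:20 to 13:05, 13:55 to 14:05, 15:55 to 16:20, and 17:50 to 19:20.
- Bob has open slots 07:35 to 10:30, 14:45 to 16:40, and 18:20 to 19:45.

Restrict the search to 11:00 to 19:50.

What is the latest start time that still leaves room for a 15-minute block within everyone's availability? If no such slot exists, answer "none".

18:20

Isla free within 07:00–20:00: 07:50–09:45, 10:55–20:00.
Freya free within 07:00–20:00: 07:00–09:45, 13:35–16:25, 17:20–18:35.
Isla ∩ Freya: 07:50–09:45, 13:35–16:25, 17:20–18:35.
Isla ∩ Freya ∩ Wyatt: 08:20–09:45, 13:55–14:05, 15:55–16:20, 17:50–18:35.
Isla ∩ Freya ∩ Wyatt ∩ Bob: 08:20–09:45, 15:55–16:20, 18:20–18:35.
Restricted to 11:00–19:50: 15:55–16:20, 18:20–18:35.
Windows ≥ 15 min: 15:55–16:20, 18:20–18:35.
Latest start in the last window 18:20–18:35 is 18:35 − 15 min = 18:20.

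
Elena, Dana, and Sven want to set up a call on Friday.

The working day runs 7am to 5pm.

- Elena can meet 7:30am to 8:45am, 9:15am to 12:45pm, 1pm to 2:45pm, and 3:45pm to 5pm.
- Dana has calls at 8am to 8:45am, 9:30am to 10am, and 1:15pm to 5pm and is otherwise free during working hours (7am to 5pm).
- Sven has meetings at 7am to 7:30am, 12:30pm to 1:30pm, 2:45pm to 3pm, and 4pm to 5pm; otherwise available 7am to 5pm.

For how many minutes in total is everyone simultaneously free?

195 minutes

Dana free within 07:00–17:00: 07:00–08:00, 08:45–09:30, 10:00–13:15.
Sven free within 07:00–17:00: 07:30–12:30, 13:30–14:45, 15:00–16:00.
Elena ∩ Dana: 07:30–08:00, 09:15–09:30, 10:00–12:45, 13:00–13:15.
Elena ∩ Dana ∩ Sven: 07:30–08:00, 09:15–09:30, 10:00–12:30.
Total common minutes: 30 + 15 + 150 = 195.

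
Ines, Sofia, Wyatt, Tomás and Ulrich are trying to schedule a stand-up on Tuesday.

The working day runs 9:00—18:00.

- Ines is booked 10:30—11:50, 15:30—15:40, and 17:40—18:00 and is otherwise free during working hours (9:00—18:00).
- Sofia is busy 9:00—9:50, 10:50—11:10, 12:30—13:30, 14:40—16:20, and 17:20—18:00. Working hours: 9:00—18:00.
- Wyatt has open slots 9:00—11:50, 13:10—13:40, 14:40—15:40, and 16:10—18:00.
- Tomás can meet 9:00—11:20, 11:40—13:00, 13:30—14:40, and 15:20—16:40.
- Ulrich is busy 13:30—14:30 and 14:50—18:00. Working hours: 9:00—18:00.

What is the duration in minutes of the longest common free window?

40 minutes

Ines free within 09:00–18:00: 09:00–10:30, 11:50–15:30, 15:40–17:40.
Sofia free within 09:00–18:00: 09:50–10:50, 11:10–12:30, 13:30–14:40, 16:20–17:20.
Ulrich free within 09:00–18:00: 09:00–13:30, 14:30–14:50.
Ines ∩ Sofia: 09:50–10:30, 11:50–12:30, 13:30–14:40, 16:20–17:20.
Ines ∩ Sofia ∩ Wyatt: 09:50–10:30, 13:30–13:40, 16:20–17:20.
Ines ∩ Sofia ∩ Wyatt ∩ Tomás: 09:50–10:30, 13:30–13:40, 16:20–16:40.
Ines ∩ Sofia ∩ Wyatt ∩ Tomás ∩ Ulrich: 09:50–10:30.
Single common window of 40 minutes.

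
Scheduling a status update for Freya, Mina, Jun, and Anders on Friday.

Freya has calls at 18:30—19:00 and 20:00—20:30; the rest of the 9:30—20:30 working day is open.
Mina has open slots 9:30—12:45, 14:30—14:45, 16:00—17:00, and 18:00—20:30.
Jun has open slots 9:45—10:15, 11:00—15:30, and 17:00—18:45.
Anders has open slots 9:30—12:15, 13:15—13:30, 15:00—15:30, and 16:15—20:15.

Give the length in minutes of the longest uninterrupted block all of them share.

Freya free within 09:30–20:30: 09:30–18:30, 19:00–20:00.
Freya ∩ Mina: 09:30–12:45, 14:30–14:45, 16:00–17:00, 18:00–18:30, 19:00–20:00.
Freya ∩ Mina ∩ Jun: 09:45–10:15, 11:00–12:45, 14:30–14:45, 18:00–18:30.
Freya ∩ Mina ∩ Jun ∩ Anders: 09:45–10:15, 11:00–12:15, 18:00–18:30.
Common window lengths: 30, 75, 30 min; longest is 75.

75 minutes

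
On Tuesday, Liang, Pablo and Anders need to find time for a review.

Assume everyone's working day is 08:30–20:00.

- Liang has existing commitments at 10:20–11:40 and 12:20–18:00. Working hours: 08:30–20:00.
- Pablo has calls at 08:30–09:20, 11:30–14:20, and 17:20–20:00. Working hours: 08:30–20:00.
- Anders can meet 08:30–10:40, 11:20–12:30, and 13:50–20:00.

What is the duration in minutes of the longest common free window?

Liang free within 08:30–20:00: 08:30–10:20, 11:40–12:20, 18:00–20:00.
Pablo free within 08:30–20:00: 09:20–11:30, 14:20–17:20.
Liang ∩ Pablo: 09:20–10:20.
Liang ∩ Pablo ∩ Anders: 09:20–10:20.
Single common window of 60 minutes.

60 minutes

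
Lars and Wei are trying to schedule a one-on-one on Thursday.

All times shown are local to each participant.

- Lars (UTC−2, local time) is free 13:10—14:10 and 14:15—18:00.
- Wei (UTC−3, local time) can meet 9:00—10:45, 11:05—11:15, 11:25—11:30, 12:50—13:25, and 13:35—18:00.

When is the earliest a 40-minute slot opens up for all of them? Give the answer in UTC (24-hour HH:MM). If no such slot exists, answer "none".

16:35

Lars → UTC: 15:10–16:10, 16:15–20:00.
Wei → UTC: 12:00–13:45, 14:05–14:15, 14:25–14:30, 15:50–16:25, 16:35–21:00.
Lars ∩ Wei: 15:50–16:10, 16:15–16:25, 16:35–20:00.
Windows ≥ 40 min: 16:35–20:00.
Earliest such window starts at 16:35.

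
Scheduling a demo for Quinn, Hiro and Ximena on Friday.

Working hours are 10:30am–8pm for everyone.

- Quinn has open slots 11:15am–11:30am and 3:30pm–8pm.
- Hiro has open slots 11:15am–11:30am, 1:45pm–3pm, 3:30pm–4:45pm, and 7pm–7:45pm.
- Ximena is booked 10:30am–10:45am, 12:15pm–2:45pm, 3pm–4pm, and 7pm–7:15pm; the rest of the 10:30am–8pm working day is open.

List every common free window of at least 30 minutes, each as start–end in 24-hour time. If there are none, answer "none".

Ximena free within 10:30–20:00: 10:45–12:15, 14:45–15:00, 16:00–19:00, 19:15–20:00.
Quinn ∩ Hiro: 11:15–11:30, 15:30–16:45, 19:00–19:45.
Quinn ∩ Hiro ∩ Ximena: 11:15–11:30, 16:00–16:45, 19:15–19:45.
Windows ≥ 30 min: 16:00–16:45, 19:15–19:45.

16:00–16:45, 19:15–19:45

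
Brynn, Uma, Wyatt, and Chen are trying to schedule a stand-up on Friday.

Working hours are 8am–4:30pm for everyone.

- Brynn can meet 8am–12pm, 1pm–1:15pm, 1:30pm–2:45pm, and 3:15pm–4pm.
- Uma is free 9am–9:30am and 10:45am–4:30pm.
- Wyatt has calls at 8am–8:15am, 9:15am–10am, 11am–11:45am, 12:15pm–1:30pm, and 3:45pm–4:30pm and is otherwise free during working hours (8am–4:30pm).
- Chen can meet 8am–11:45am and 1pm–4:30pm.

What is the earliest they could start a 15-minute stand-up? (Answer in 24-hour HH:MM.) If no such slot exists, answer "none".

09:00

Wyatt free within 08:00–16:30: 08:15–09:15, 10:00–11:00, 11:45–12:15, 13:30–15:45.
Brynn ∩ Uma: 09:00–09:30, 10:45–12:00, 13:00–13:15, 13:30–14:45, 15:15–16:00.
Brynn ∩ Uma ∩ Wyatt: 09:00–09:15, 10:45–11:00, 11:45–12:00, 13:30–14:45, 15:15–15:45.
Brynn ∩ Uma ∩ Wyatt ∩ Chen: 09:00–09:15, 10:45–11:00, 13:30–14:45, 15:15–15:45.
Windows ≥ 15 min: 09:00–09:15, 10:45–11:00, 13:30–14:45, 15:15–15:45.
Earliest such window starts at 09:00.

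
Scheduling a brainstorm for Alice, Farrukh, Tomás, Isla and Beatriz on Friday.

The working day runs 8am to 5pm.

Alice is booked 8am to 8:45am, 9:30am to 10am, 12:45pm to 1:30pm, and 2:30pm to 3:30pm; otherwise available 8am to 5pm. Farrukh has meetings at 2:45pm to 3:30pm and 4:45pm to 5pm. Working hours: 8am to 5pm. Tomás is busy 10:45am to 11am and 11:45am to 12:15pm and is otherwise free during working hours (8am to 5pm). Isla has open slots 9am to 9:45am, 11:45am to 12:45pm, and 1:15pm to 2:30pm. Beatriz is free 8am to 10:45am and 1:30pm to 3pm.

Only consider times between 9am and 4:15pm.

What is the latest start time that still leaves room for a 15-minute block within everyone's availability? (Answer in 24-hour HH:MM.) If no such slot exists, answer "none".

Alice free within 08:00–17:00: 08:45–09:30, 10:00–12:45, 13:30–14:30, 15:30–17:00.
Farrukh free within 08:00–17:00: 08:00–14:45, 15:30–16:45.
Tomás free within 08:00–17:00: 08:00–10:45, 11:00–11:45, 12:15–17:00.
Alice ∩ Farrukh: 08:45–09:30, 10:00–12:45, 13:30–14:30, 15:30–16:45.
Alice ∩ Farrukh ∩ Tomás: 08:45–09:30, 10:00–10:45, 11:00–11:45, 12:15–12:45, 13:30–14:30, 15:30–16:45.
Alice ∩ Farrukh ∩ Tomás ∩ Isla: 09:00–09:30, 12:15–12:45, 13:30–14:30.
Alice ∩ Farrukh ∩ Tomás ∩ Isla ∩ Beatriz: 09:00–09:30, 13:30–14:30.
Restricted to 09:00–16:15: 09:00–09:30, 13:30–14:30.
Windows ≥ 15 min: 09:00–09:30, 13:30–14:30.
Latest start in the last window 13:30–14:30 is 14:30 − 15 min = 14:15.

14:15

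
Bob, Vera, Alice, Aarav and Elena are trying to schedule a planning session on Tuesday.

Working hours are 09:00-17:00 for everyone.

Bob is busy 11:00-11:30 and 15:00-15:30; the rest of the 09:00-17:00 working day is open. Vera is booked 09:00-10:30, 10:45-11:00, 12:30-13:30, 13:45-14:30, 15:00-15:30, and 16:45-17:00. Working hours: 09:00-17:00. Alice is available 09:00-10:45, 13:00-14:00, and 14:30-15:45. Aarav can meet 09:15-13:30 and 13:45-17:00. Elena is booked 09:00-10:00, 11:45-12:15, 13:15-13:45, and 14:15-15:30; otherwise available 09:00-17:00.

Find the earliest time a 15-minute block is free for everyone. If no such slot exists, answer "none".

10:30

Bob free within 09:00–17:00: 09:00–11:00, 11:30–15:00, 15:30–17:00.
Vera free within 09:00–17:00: 10:30–10:45, 11:00–12:30, 13:30–13:45, 14:30–15:00, 15:30–16:45.
Elena free within 09:00–17:00: 10:00–11:45, 12:15–13:15, 13:45–14:15, 15:30–17:00.
Bob ∩ Vera: 10:30–10:45, 11:30–12:30, 13:30–13:45, 14:30–15:00, 15:30–16:45.
Bob ∩ Vera ∩ Alice: 10:30–10:45, 13:30–13:45, 14:30–15:00, 15:30–15:45.
Bob ∩ Vera ∩ Alice ∩ Aarav: 10:30–10:45, 14:30–15:00, 15:30–15:45.
Bob ∩ Vera ∩ Alice ∩ Aarav ∩ Elena: 10:30–10:45, 15:30–15:45.
Windows ≥ 15 min: 10:30–10:45, 15:30–15:45.
Earliest such window starts at 10:30.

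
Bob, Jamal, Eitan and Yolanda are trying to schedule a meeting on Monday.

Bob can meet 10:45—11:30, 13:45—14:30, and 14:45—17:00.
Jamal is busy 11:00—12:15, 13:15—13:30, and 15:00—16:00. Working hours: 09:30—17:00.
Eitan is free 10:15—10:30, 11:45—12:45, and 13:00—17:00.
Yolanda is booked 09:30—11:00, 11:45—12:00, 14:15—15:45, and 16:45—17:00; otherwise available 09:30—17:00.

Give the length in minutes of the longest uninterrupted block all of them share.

Jamal free within 09:30–17:00: 09:30–11:00, 12:15–13:15, 13:30–15:00, 16:00–17:00.
Yolanda free within 09:30–17:00: 11:00–11:45, 12:00–14:15, 15:45–16:45.
Bob ∩ Jamal: 10:45–11:00, 13:45–14:30, 14:45–15:00, 16:00–17:00.
Bob ∩ Jamal ∩ Eitan: 13:45–14:30, 14:45–15:00, 16:00–17:00.
Bob ∩ Jamal ∩ Eitan ∩ Yolanda: 13:45–14:15, 16:00–16:45.
Common window lengths: 30, 45 min; longest is 45.

45 minutes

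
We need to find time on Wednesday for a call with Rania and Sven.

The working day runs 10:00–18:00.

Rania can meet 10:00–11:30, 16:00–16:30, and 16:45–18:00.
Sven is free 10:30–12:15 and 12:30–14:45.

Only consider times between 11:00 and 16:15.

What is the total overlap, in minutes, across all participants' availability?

30 minutes

Rania ∩ Sven: 10:30–11:30.
Restricted to 11:00–16:15: 11:00–11:30.
Total common minutes: 30.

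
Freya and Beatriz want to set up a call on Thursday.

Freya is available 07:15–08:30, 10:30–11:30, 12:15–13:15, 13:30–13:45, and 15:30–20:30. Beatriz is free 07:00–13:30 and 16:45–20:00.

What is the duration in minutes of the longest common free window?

195 minutes

Freya ∩ Beatriz: 07:15–08:30, 10:30–11:30, 12:15–13:15, 16:45–20:00.
Common window lengths: 75, 60, 60, 195 min; longest is 195.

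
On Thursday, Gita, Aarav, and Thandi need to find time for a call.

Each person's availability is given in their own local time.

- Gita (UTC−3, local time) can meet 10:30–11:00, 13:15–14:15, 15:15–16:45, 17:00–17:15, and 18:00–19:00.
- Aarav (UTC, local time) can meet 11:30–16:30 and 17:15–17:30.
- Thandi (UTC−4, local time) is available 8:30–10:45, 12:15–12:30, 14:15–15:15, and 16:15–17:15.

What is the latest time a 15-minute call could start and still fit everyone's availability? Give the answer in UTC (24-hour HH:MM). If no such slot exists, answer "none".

Gita → UTC: 13:30–14:00, 16:15–17:15, 18:15–19:45, 20:00–20:15, 21:00–22:00.
Aarav → UTC: 11:30–16:30, 17:15–17:30.
Thandi → UTC: 12:30–14:45, 16:15–16:30, 18:15–19:15, 20:15–21:15.
Gita ∩ Aarav: 13:30–14:00, 16:15–16:30.
Gita ∩ Aarav ∩ Thandi: 13:30–14:00, 16:15–16:30.
Windows ≥ 15 min: 13:30–14:00, 16:15–16:30.
Latest start in the last window 16:15–16:30 is 16:30 − 15 min = 16:15.

16:15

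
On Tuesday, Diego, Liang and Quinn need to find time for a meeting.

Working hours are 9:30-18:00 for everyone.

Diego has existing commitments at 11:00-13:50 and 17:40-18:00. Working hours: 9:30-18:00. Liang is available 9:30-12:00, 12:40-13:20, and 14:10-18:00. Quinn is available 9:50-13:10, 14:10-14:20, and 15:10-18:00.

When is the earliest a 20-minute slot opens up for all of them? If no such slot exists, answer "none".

Diego free within 09:30–18:00: 09:30–11:00, 13:50–17:40.
Diego ∩ Liang: 09:30–11:00, 14:10–17:40.
Diego ∩ Liang ∩ Quinn: 09:50–11:00, 14:10–14:20, 15:10–17:40.
Windows ≥ 20 min: 09:50–11:00, 15:10–17:40.
Earliest such window starts at 09:50.

09:50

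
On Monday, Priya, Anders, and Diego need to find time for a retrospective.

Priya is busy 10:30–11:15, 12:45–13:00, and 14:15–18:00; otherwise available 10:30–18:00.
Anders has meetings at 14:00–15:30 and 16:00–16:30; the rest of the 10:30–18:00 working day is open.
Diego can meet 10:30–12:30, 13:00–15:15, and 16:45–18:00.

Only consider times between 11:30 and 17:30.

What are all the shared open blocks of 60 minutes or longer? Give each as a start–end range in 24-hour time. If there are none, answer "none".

Priya free within 10:30–18:00: 11:15–12:45, 13:00–14:15.
Anders free within 10:30–18:00: 10:30–14:00, 15:30–16:00, 16:30–18:00.
Priya ∩ Anders: 11:15–12:45, 13:00–14:00.
Priya ∩ Anders ∩ Diego: 11:15–12:30, 13:00–14:00.
Restricted to 11:30–17:30: 11:30–12:30, 13:00–14:00.
Windows ≥ 60 min: 11:30–12:30, 13:00–14:00.

11:30–12:30, 13:00–14:00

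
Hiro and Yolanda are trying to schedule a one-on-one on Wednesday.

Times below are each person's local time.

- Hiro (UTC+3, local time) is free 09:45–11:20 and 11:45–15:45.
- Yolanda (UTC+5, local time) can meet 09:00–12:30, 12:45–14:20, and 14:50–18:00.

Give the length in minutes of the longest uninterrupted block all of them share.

Hiro → UTC: 06:45–08:20, 08:45–12:45.
Yolanda → UTC: 04:00–07:30, 07:45–09:20, 09:50–13:00.
Hiro ∩ Yolanda: 06:45–07:30, 07:45–08:20, 08:45–09:20, 09:50–12:45.
Common window lengths: 45, 35, 35, 175 min; longest is 175.

175 minutes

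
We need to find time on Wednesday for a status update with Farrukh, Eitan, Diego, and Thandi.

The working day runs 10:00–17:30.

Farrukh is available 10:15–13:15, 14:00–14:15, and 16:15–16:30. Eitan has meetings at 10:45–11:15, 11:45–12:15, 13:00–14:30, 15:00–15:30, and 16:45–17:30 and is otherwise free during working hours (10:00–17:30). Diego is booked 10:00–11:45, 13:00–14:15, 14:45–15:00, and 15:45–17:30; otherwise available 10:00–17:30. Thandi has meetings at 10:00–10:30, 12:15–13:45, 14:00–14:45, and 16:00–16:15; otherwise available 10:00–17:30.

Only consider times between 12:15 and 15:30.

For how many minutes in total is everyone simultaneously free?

Eitan free within 10:00–17:30: 10:00–10:45, 11:15–11:45, 12:15–13:00, 14:30–15:00, 15:30–16:45.
Diego free within 10:00–17:30: 11:45–13:00, 14:15–14:45, 15:00–15:45.
Thandi free within 10:00–17:30: 10:30–12:15, 13:45–14:00, 14:45–16:00, 16:15–17:30.
Farrukh ∩ Eitan: 10:15–10:45, 11:15–11:45, 12:15–13:00, 16:15–16:30.
Farrukh ∩ Eitan ∩ Diego: 12:15–13:00.
Farrukh ∩ Eitan ∩ Diego ∩ Thandi: (none).
Restricted to 12:15–15:30: (none).
Total common minutes: 0.

0 minutes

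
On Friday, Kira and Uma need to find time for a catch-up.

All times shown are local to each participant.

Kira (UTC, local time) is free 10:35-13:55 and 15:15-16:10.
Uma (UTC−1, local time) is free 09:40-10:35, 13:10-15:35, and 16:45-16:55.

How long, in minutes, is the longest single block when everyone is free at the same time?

55 minutes

Kira → UTC: 10:35–13:55, 15:15–16:10.
Uma → UTC: 10:40–11:35, 14:10–16:35, 17:45–17:55.
Kira ∩ Uma: 10:40–11:35, 15:15–16:10.
Common window lengths: 55, 55 min; longest is 55.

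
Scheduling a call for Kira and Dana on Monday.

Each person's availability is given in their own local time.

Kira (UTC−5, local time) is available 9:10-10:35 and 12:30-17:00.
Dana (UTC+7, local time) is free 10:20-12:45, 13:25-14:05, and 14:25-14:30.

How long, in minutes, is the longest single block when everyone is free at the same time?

Kira → UTC: 14:10–15:35, 17:30–22:00.
Dana → UTC: 03:20–05:45, 06:25–07:05, 07:25–07:30.
Kira ∩ Dana: (none).
No common window.

0 minutes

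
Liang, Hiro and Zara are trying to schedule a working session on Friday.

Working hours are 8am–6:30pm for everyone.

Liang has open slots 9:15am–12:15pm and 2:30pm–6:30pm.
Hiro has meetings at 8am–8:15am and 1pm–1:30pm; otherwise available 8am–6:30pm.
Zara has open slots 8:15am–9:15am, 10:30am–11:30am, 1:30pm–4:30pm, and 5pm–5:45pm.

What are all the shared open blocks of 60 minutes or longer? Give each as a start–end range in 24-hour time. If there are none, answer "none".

10:30–11:30, 14:30–16:30

Hiro free within 08:00–18:30: 08:15–13:00, 13:30–18:30.
Liang ∩ Hiro: 09:15–12:15, 14:30–18:30.
Liang ∩ Hiro ∩ Zara: 10:30–11:30, 14:30–16:30, 17:00–17:45.
Windows ≥ 60 min: 10:30–11:30, 14:30–16:30.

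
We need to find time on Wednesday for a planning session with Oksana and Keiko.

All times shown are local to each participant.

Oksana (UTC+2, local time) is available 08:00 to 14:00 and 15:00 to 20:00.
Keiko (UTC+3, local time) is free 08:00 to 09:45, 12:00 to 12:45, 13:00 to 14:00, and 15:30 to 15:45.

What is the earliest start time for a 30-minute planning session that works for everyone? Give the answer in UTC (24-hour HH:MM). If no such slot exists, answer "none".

06:00

Oksana → UTC: 06:00–12:00, 13:00–18:00.
Keiko → UTC: 05:00–06:45, 09:00–09:45, 10:00–11:00, 12:30–12:45.
Oksana ∩ Keiko: 06:00–06:45, 09:00–09:45, 10:00–11:00.
Windows ≥ 30 min: 06:00–06:45, 09:00–09:45, 10:00–11:00.
Earliest such window starts at 06:00.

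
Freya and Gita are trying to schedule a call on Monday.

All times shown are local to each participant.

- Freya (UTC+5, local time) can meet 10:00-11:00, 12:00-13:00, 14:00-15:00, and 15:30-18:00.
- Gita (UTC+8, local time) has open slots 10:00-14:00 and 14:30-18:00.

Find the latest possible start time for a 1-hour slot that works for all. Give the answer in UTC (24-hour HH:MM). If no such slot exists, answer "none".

Freya → UTC: 05:00–06:00, 07:00–08:00, 09:00–10:00, 10:30–13:00.
Gita → UTC: 02:00–06:00, 06:30–10:00.
Freya ∩ Gita: 05:00–06:00, 07:00–08:00, 09:00–10:00.
Windows ≥ 60 min: 05:00–06:00, 07:00–08:00, 09:00–10:00.
Latest start in the last window 09:00–10:00 is 10:00 − 60 min = 09:00.

09:00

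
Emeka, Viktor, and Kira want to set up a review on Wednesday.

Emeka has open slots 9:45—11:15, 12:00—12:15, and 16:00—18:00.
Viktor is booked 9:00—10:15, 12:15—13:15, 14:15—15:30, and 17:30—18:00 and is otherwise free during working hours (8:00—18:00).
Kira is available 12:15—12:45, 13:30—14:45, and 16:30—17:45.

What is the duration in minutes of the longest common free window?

60 minutes

Viktor free within 08:00–18:00: 08:00–09:00, 10:15–12:15, 13:15–14:15, 15:30–17:30.
Emeka ∩ Viktor: 10:15–11:15, 12:00–12:15, 16:00–17:30.
Emeka ∩ Viktor ∩ Kira: 16:30–17:30.
Single common window of 60 minutes.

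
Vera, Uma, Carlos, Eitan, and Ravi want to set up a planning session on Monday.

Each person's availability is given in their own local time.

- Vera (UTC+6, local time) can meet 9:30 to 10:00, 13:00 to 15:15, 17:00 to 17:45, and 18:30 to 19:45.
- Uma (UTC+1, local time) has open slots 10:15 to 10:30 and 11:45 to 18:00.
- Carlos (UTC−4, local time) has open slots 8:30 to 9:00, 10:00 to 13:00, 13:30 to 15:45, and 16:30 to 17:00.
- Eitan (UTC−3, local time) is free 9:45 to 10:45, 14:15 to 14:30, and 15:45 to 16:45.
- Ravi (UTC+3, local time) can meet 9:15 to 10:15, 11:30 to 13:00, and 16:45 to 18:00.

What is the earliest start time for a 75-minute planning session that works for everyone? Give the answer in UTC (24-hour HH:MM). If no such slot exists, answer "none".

none

Vera → UTC: 03:30–04:00, 07:00–09:15, 11:00–11:45, 12:30–13:45.
Uma → UTC: 09:15–09:30, 10:45–17:00.
Carlos → UTC: 12:30–13:00, 14:00–17:00, 17:30–19:45, 20:30–21:00.
Eitan → UTC: 12:45–13:45, 17:15–17:30, 18:45–19:45.
Ravi → UTC: 06:15–07:15, 08:30–10:00, 13:45–15:00.
Vera ∩ Uma: 11:00–11:45, 12:30–13:45.
Vera ∩ Uma ∩ Carlos: 12:30–13:00.
Vera ∩ Uma ∩ Carlos ∩ Eitan: 12:45–13:00.
Vera ∩ Uma ∩ Carlos ∩ Eitan ∩ Ravi: (none).
Windows ≥ 75 min: (none).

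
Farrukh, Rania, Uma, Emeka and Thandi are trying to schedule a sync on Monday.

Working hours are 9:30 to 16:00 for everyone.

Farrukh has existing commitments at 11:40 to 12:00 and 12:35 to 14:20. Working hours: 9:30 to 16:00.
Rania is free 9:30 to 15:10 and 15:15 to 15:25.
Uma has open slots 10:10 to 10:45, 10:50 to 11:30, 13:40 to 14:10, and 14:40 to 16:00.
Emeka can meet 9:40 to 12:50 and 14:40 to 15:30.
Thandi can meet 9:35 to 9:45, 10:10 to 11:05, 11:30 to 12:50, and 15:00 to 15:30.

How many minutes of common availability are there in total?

70 minutes

Farrukh free within 09:30–16:00: 09:30–11:40, 12:00–12:35, 14:20–16:00.
Farrukh ∩ Rania: 09:30–11:40, 12:00–12:35, 14:20–15:10, 15:15–15:25.
Farrukh ∩ Rania ∩ Uma: 10:10–10:45, 10:50–11:30, 14:40–15:10, 15:15–15:25.
Farrukh ∩ Rania ∩ Uma ∩ Emeka: 10:10–10:45, 10:50–11:30, 14:40–15:10, 15:15–15:25.
Farrukh ∩ Rania ∩ Uma ∩ Emeka ∩ Thandi: 10:10–10:45, 10:50–11:05, 15:00–15:10, 15:15–15:25.
Total common minutes: 35 + 15 + 10 + 10 = 70.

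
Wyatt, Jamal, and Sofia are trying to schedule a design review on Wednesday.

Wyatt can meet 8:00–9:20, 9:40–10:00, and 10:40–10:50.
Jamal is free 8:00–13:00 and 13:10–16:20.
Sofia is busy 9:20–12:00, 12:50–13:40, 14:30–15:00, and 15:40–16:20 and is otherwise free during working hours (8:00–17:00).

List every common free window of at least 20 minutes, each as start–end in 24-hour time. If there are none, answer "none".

Sofia free within 08:00–17:00: 08:00–09:20, 12:00–12:50, 13:40–14:30, 15:00–15:40, 16:20–17:00.
Wyatt ∩ Jamal: 08:00–09:20, 09:40–10:00, 10:40–10:50.
Wyatt ∩ Jamal ∩ Sofia: 08:00–09:20.
Windows ≥ 20 min: 08:00–09:20.

08:00–09:20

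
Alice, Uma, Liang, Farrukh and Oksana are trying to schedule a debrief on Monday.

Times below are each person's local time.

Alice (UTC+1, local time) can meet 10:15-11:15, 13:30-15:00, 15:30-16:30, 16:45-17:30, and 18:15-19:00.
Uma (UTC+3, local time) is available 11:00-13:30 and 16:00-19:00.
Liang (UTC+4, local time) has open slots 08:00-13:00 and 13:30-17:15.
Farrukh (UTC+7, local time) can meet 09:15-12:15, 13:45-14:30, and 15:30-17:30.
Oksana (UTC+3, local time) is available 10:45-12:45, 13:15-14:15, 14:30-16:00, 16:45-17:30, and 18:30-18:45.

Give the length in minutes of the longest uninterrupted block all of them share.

15 minutes

Alice → UTC: 09:15–10:15, 12:30–14:00, 14:30–15:30, 15:45–16:30, 17:15–18:00.
Uma → UTC: 08:00–10:30, 13:00–16:00.
Liang → UTC: 04:00–09:00, 09:30–13:15.
Farrukh → UTC: 02:15–05:15, 06:45–07:30, 08:30–10:30.
Oksana → UTC: 07:45–09:45, 10:15–11:15, 11:30–13:00, 13:45–14:30, 15:30–15:45.
Alice ∩ Uma: 09:15–10:15, 13:00–14:00, 14:30–15:30, 15:45–16:00.
Alice ∩ Uma ∩ Liang: 09:30–10:15, 13:00–13:15.
Alice ∩ Uma ∩ Liang ∩ Farrukh: 09:30–10:15.
Alice ∩ Uma ∩ Liang ∩ Farrukh ∩ Oksana: 09:30–09:45.
Single common window of 15 minutes.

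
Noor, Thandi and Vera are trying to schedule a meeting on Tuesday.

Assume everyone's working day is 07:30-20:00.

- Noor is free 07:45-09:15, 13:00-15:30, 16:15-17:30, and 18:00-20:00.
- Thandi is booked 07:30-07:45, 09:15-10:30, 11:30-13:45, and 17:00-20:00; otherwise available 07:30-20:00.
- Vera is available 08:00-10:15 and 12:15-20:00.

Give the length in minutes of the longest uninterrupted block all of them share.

105 minutes

Thandi free within 07:30–20:00: 07:45–09:15, 10:30–11:30, 13:45–17:00.
Noor ∩ Thandi: 07:45–09:15, 13:45–15:30, 16:15–17:00.
Noor ∩ Thandi ∩ Vera: 08:00–09:15, 13:45–15:30, 16:15–17:00.
Common window lengths: 75, 105, 45 min; longest is 105.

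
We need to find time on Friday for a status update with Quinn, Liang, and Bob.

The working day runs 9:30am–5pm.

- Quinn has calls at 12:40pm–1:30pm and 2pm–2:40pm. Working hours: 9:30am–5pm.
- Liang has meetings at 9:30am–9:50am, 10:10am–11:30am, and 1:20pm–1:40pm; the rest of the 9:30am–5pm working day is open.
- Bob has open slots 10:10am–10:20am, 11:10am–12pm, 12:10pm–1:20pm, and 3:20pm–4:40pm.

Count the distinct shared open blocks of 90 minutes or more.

0

Quinn free within 09:30–17:00: 09:30–12:40, 13:30–14:00, 14:40–17:00.
Liang free within 09:30–17:00: 09:50–10:10, 11:30–13:20, 13:40–17:00.
Quinn ∩ Liang: 09:50–10:10, 11:30–12:40, 13:40–14:00, 14:40–17:00.
Quinn ∩ Liang ∩ Bob: 11:30–12:00, 12:10–12:40, 15:20–16:40.
Windows ≥ 90 min: (none).
That's 0 windows.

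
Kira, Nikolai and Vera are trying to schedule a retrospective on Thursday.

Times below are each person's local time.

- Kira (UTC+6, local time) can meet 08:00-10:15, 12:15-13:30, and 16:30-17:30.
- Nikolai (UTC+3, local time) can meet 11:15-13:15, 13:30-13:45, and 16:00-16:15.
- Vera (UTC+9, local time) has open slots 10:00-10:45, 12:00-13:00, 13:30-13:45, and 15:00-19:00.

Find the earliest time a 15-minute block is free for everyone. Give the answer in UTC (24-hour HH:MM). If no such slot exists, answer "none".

none

Kira → UTC: 02:00–04:15, 06:15–07:30, 10:30–11:30.
Nikolai → UTC: 08:15–10:15, 10:30–10:45, 13:00–13:15.
Vera → UTC: 01:00–01:45, 03:00–04:00, 04:30–04:45, 06:00–10:00.
Kira ∩ Nikolai: 10:30–10:45.
Kira ∩ Nikolai ∩ Vera: (none).
Windows ≥ 15 min: (none).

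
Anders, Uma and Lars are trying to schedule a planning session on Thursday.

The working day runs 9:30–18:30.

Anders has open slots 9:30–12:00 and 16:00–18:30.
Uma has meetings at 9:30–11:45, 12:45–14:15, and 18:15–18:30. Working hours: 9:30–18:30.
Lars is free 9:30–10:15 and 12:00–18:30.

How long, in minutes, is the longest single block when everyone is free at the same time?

135 minutes

Uma free within 09:30–18:30: 11:45–12:45, 14:15–18:15.
Anders ∩ Uma: 11:45–12:00, 16:00–18:15.
Anders ∩ Uma ∩ Lars: 16:00–18:15.
Single common window of 135 minutes.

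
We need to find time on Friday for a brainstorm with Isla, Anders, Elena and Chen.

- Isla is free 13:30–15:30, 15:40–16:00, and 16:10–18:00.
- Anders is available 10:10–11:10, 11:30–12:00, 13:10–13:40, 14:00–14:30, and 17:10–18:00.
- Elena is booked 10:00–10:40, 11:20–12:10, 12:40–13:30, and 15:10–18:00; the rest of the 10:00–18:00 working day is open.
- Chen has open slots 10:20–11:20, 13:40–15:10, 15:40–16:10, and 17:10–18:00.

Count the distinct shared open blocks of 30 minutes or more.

Elena free within 10:00–18:00: 10:40–11:20, 12:10–12:40, 13:30–15:10.
Isla ∩ Anders: 13:30–13:40, 14:00–14:30, 17:10–18:00.
Isla ∩ Anders ∩ Elena: 13:30–13:40, 14:00–14:30.
Isla ∩ Anders ∩ Elena ∩ Chen: 14:00–14:30.
Windows ≥ 30 min: 14:00–14:30.
That's 1 window.

1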